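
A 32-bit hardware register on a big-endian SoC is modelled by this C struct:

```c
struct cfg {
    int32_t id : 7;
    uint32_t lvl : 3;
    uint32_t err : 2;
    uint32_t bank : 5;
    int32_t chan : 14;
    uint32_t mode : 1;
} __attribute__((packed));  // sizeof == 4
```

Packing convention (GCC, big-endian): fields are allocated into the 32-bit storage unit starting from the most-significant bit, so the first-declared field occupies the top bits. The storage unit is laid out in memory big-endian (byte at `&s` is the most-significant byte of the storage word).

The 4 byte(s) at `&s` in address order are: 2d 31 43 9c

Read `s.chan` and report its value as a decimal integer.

[0]=0x2d [1]=0x31 [2]=0x43 [3]=0x9c (big-endian) → word 0x2d31439c
id:7 @ bit 25 → (0x2d31439c>>25)&0x7f = 0x16
lvl:3 @ bit 22 → (0x2d31439c>>22)&0x7 = 0x4
err:2 @ bit 20 → (0x2d31439c>>20)&0x3 = 0x3
bank:5 @ bit 15 → (0x2d31439c>>15)&0x1f = 0x2
chan:14 @ bit 1 → (0x2d31439c>>1)&0x3fff = 0x21ce  ←
mode:1 @ bit 0 → (0x2d31439c>>0)&0x1 = 0x0
chan signed 14b, MSB=1: 8654 - 16384 = -7730

-7730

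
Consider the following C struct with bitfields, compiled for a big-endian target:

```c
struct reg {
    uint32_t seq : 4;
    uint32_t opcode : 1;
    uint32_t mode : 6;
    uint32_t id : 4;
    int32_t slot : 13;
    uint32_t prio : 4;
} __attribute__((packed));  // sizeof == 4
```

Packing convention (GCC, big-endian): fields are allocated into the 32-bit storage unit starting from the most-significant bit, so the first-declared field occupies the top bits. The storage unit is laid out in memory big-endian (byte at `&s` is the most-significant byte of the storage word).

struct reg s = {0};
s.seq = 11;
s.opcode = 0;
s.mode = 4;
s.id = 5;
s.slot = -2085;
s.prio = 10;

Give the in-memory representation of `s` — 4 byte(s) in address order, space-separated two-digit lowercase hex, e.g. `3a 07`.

b0 8b 7d ba

seq (4b) val=11 bits=0xb at bit 28: 0xb0000000
opcode (1b) val=0 bits=0x0 at bit 27: 0xb0000000
mode (6b) val=4 bits=0x4 at bit 21: 0xb0800000
id (4b) val=5 bits=0x5 at bit 17: 0xb08a0000
slot (13b) val=-2085 bits=0x17db at bit 4: 0xb08b7db0
prio (4b) val=10 bits=0xa at bit 0: 0xb08b7dba
word = 0xb08b7dba → big-endian bytes:
  [0]=0xb0  [1]=0x8b  [2]=0x7d  [3]=0xba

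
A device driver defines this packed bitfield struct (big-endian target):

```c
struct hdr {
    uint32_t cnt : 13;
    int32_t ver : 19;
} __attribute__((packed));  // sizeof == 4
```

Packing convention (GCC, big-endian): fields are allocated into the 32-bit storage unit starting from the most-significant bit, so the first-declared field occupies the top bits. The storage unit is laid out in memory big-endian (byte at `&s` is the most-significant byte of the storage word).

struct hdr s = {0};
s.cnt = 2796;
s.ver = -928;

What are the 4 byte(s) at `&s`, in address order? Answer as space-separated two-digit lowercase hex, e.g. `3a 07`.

[19+:13] cnt=2796 & 0x1fff = 0xaec; word=0x57600000
[0+:19] ver=-928 & 0x7ffff = 0x7fc60; word=0x5767fc60
word = 0x5767fc60 → big-endian bytes:
  [0]=0x57  [1]=0x67  [2]=0xfc  [3]=0x60

57 67 fc 60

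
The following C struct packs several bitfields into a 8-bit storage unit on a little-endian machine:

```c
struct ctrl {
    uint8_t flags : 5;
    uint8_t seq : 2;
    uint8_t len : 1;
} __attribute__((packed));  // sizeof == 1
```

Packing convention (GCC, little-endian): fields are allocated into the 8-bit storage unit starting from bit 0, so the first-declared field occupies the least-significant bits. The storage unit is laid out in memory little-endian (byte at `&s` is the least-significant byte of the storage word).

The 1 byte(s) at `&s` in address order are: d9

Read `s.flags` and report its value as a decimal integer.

[0]=0xd9 (little-endian) → word 0xd9
flags [0+:5] = (word>>0) & 0x1f = 25  ←
seq [5+:2] = (word>>5) & 0x3 = 2
len [7+:1] = (word>>7) & 0x1 = 1

25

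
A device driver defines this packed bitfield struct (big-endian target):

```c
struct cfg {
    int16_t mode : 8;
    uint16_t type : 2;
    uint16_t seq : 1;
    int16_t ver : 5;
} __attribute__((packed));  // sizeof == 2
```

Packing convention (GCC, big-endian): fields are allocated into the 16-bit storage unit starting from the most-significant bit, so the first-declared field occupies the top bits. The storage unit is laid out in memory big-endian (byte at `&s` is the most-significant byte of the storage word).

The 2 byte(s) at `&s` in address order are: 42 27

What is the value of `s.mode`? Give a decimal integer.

66

[0]=0x42 [1]=0x27 (big-endian) → word 0x4227
mode [8+:8] = (word>>8) & 0xff = 66  ←
type [6+:2] = (word>>6) & 0x3 = 0
seq [5+:1] = (word>>5) & 0x1 = 1
ver [0+:5] = (word>>0) & 0x1f = 7
mode signed 8b, MSB=0: value = 66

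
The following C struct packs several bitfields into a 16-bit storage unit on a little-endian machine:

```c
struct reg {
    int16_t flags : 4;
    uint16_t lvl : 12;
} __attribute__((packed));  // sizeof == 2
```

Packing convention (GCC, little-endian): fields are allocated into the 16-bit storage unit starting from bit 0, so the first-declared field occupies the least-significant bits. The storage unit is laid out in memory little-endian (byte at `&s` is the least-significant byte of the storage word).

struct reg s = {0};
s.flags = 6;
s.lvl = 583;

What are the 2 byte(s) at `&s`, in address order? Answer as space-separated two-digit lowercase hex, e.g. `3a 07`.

76 24

[0+:4] flags=6 & 0xf = 0x6; word=0x0006
[4+:12] lvl=583 & 0xfff = 0x247; word=0x2476
word = 0x2476 → little-endian bytes:
  [0]=0x76  [1]=0x24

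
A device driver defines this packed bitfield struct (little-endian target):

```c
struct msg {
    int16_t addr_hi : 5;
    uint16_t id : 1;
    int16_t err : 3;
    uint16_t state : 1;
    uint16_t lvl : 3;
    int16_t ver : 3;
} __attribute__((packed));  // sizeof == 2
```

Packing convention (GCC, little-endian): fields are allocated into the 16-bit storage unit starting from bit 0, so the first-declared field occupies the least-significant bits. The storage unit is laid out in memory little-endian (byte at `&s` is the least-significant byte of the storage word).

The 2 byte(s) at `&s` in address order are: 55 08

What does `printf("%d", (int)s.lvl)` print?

2

[0]=0x55 [1]=0x08 (little-endian) → word 0x0855
addr_hi:5 @ bit 0 → (0x0855>>0)&0x1f = 0x15
id:1 @ bit 5 → (0x0855>>5)&0x1 = 0x0
err:3 @ bit 6 → (0x0855>>6)&0x7 = 0x1
state:1 @ bit 9 → (0x0855>>9)&0x1 = 0x0
lvl:3 @ bit 10 → (0x0855>>10)&0x7 = 0x2  ←
ver:3 @ bit 13 → (0x0855>>13)&0x7 = 0x0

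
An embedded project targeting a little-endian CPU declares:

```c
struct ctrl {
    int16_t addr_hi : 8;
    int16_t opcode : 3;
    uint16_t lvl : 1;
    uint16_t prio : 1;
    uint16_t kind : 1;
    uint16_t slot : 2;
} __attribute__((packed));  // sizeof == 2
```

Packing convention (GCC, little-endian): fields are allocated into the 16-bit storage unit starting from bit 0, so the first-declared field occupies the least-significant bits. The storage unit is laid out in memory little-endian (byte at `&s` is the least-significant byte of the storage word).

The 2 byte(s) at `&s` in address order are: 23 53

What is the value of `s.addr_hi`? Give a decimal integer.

[0]=0x23 [1]=0x53 (little-endian) → word 0x5323
addr_hi [0+:8] = (word>>0) & 0xff = 35  ←
opcode [8+:3] = (word>>8) & 0x7 = 3
lvl [11+:1] = (word>>11) & 0x1 = 0
prio [12+:1] = (word>>12) & 0x1 = 1
kind [13+:1] = (word>>13) & 0x1 = 0
slot [14+:2] = (word>>14) & 0x3 = 1
addr_hi signed 8b, MSB=0: value = 35

35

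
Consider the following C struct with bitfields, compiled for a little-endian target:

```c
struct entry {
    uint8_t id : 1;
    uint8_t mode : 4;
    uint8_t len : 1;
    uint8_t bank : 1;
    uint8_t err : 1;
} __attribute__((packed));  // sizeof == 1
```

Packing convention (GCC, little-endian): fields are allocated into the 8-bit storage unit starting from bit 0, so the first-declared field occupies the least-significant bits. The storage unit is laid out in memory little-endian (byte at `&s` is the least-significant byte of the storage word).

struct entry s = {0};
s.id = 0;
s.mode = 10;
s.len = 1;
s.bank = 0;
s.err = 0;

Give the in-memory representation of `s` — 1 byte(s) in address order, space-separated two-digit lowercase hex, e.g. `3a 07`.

34

[0+:1] id=0 & 0x1 = 0x0; word=0x00
[1+:4] mode=10 & 0xf = 0xa; word=0x14
[5+:1] len=1 & 0x1 = 0x1; word=0x34
[6+:1] bank=0 & 0x1 = 0x0; word=0x34
[7+:1] err=0 & 0x1 = 0x0; word=0x34
word = 0x34 → little-endian bytes:
  [0]=0x34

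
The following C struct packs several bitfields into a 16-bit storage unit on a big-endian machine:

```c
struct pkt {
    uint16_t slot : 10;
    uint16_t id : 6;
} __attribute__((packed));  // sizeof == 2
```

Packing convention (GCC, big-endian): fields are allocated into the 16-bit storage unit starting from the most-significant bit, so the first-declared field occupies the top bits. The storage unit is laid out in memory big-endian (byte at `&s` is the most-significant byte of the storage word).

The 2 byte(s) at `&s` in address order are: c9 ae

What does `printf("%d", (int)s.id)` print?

[0]=0xc9 [1]=0xae (big-endian) → word 0xc9ae
slot [6+:10] = (word>>6) & 0x3ff = 806
id [0+:6] = (word>>0) & 0x3f = 46  ←

46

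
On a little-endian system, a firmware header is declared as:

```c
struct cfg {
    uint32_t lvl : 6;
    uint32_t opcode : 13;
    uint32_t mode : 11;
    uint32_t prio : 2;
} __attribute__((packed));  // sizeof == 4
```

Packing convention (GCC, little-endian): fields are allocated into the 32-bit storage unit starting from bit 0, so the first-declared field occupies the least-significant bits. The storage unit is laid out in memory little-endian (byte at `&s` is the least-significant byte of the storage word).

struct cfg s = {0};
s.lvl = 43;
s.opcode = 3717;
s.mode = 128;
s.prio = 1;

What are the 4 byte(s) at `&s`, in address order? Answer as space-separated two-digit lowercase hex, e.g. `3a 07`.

[0+:6] lvl=43 & 0x3f = 0x2b; word=0x0000002b
[6+:13] opcode=3717 & 0x1fff = 0xe85; word=0x0003a16b
[19+:11] mode=128 & 0x7ff = 0x80; word=0x0403a16b
[30+:2] prio=1 & 0x3 = 0x1; word=0x4403a16b
word = 0x4403a16b → little-endian bytes:
  [0]=0x6b  [1]=0xa1  [2]=0x03  [3]=0x44

6b a1 03 44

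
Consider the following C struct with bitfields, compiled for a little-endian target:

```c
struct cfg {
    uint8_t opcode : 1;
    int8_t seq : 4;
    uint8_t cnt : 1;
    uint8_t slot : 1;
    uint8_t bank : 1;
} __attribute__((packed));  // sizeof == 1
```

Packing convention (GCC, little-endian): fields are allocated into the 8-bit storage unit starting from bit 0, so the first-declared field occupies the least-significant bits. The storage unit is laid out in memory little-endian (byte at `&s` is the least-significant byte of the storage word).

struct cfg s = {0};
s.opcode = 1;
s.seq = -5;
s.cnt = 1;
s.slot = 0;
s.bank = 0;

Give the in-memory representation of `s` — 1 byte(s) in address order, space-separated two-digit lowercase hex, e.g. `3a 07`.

37

[0+:1] opcode=1 & 0x1 = 0x1; word=0x01
[1+:4] seq=-5 & 0xf = 0xb; word=0x17
[5+:1] cnt=1 & 0x1 = 0x1; word=0x37
[6+:1] slot=0 & 0x1 = 0x0; word=0x37
[7+:1] bank=0 & 0x1 = 0x0; word=0x37
word = 0x37 → little-endian bytes:
  [0]=0x37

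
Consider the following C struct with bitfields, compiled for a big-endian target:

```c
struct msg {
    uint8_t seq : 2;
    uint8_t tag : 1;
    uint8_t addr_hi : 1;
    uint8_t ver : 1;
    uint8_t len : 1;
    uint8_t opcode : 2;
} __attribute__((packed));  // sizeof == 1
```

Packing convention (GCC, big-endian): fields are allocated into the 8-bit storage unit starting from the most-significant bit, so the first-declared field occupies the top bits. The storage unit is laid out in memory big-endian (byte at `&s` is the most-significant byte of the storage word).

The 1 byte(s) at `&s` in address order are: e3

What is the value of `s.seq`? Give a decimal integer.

3

[0]=0xe3 (big-endian) → word 0xe3
seq [6+:2] = (word>>6) & 0x3 = 3  ←
tag [5+:1] = (word>>5) & 0x1 = 1
addr_hi [4+:1] = (word>>4) & 0x1 = 0
ver [3+:1] = (word>>3) & 0x1 = 0
len [2+:1] = (word>>2) & 0x1 = 0
opcode [0+:2] = (word>>0) & 0x3 = 3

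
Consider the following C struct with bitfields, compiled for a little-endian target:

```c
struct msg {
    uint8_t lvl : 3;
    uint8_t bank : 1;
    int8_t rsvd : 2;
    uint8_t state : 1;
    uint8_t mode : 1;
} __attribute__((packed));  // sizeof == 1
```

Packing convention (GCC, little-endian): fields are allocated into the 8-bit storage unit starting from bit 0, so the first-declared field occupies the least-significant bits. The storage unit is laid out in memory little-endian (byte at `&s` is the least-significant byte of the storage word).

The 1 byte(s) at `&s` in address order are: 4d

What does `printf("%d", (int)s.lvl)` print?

5

[0]=0x4d (little-endian) → word 0x4d
lvl [0+:3] = (word>>0) & 0x7 = 5  ←
bank [3+:1] = (word>>3) & 0x1 = 1
rsvd [4+:2] = (word>>4) & 0x3 = 0
state [6+:1] = (word>>6) & 0x1 = 1
mode [7+:1] = (word>>7) & 0x1 = 0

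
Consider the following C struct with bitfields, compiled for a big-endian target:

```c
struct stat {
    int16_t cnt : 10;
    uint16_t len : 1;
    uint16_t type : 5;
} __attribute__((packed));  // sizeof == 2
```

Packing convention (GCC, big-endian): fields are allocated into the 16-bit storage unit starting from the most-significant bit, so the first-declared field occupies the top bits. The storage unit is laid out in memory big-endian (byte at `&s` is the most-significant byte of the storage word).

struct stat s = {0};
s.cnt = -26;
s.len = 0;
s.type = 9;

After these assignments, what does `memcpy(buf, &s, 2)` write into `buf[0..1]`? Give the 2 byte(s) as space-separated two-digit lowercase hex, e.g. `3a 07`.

cnt:10 = -26 → 0x3e6 << 6 → word 0xf980
len:1 = 0 → 0x0 << 5 → word 0xf980
type:5 = 9 → 0x9 << 0 → word 0xf989
word = 0xf989 → big-endian bytes:
  [0]=0xf9  [1]=0x89

f9 89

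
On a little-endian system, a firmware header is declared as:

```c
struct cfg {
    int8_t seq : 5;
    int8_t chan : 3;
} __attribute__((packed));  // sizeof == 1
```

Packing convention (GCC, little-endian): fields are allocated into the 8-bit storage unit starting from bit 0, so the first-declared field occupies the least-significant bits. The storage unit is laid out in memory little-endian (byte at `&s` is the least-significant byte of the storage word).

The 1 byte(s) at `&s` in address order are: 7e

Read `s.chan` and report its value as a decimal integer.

3

[0]=0x7e (little-endian) → word 0x7e
seq [0+:5] = (word>>0) & 0x1f = 30
chan [5+:3] = (word>>5) & 0x7 = 3  ←
chan signed 3b, MSB=0: value = 3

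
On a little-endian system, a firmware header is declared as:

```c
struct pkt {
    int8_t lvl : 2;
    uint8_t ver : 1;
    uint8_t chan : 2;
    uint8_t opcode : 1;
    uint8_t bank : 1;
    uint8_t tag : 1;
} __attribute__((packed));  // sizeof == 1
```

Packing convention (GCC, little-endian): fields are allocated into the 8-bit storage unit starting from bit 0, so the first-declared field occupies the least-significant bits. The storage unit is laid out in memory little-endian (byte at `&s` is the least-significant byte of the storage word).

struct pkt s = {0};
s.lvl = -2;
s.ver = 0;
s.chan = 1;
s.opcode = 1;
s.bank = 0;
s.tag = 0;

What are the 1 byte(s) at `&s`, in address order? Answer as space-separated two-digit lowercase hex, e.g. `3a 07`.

lvl:2 = -2 → 0x2 << 0 → word 0x02
ver:1 = 0 → 0x0 << 2 → word 0x02
chan:2 = 1 → 0x1 << 3 → word 0x0a
opcode:1 = 1 → 0x1 << 5 → word 0x2a
bank:1 = 0 → 0x0 << 6 → word 0x2a
tag:1 = 0 → 0x0 << 7 → word 0x2a
word = 0x2a → little-endian bytes:
  [0]=0x2a

2a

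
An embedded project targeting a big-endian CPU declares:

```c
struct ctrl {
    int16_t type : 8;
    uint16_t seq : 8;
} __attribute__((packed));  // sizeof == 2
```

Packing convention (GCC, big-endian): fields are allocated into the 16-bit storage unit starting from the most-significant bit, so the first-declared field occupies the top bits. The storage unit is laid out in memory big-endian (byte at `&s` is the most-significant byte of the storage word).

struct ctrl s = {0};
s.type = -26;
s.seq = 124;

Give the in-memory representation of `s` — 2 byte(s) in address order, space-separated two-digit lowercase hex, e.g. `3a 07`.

e6 7c

[8+:8] type=-26 & 0xff = 0xe6; word=0xe600
[0+:8] seq=124 & 0xff = 0x7c; word=0xe67c
word = 0xe67c → big-endian bytes:
  [0]=0xe6  [1]=0x7c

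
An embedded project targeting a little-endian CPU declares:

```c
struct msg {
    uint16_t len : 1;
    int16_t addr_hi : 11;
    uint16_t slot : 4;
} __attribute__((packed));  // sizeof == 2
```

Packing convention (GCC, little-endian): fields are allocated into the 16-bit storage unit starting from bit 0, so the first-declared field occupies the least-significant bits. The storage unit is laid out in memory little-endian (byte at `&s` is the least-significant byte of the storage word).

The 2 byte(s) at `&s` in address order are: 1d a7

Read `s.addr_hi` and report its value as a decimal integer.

[0]=0x1d [1]=0xa7 (little-endian) → word 0xa71d
len:1 @ bit 0 → (0xa71d>>0)&0x1 = 0x1
addr_hi:11 @ bit 1 → (0xa71d>>1)&0x7ff = 0x38e  ←
slot:4 @ bit 12 → (0xa71d>>12)&0xf = 0xa
addr_hi signed 11b, MSB=0: value = 910

910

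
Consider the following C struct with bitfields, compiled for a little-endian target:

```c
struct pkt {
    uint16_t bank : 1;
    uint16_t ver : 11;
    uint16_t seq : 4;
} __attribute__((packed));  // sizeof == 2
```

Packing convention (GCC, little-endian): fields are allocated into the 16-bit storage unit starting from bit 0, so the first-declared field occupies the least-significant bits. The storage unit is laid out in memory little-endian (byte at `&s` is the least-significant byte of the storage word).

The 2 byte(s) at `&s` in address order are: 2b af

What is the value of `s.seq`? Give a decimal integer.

[0]=0x2b [1]=0xaf (little-endian) → word 0xaf2b
bank [0+:1] = (word>>0) & 0x1 = 1
ver [1+:11] = (word>>1) & 0x7ff = 1941
seq [12+:4] = (word>>12) & 0xf = 10  ←

10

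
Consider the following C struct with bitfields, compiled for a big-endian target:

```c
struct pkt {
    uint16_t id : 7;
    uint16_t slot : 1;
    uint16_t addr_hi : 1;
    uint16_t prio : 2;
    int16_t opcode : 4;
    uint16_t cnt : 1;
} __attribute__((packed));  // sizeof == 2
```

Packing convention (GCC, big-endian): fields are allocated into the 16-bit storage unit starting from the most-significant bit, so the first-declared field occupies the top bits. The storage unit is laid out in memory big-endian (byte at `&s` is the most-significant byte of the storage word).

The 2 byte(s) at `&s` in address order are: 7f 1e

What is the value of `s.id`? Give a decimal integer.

63

[0]=0x7f [1]=0x1e (big-endian) → word 0x7f1e
id:7 @ bit 9 → (0x7f1e>>9)&0x7f = 0x3f  ←
slot:1 @ bit 8 → (0x7f1e>>8)&0x1 = 0x1
addr_hi:1 @ bit 7 → (0x7f1e>>7)&0x1 = 0x0
prio:2 @ bit 5 → (0x7f1e>>5)&0x3 = 0x0
opcode:4 @ bit 1 → (0x7f1e>>1)&0xf = 0xf
cnt:1 @ bit 0 → (0x7f1e>>0)&0x1 = 0x0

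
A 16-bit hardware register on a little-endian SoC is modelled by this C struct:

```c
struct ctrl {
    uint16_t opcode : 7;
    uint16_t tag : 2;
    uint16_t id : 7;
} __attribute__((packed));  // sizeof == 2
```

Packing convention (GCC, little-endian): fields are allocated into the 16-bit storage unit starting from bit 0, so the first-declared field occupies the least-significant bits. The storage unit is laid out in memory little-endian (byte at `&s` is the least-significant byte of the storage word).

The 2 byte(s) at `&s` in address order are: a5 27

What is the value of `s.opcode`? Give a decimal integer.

[0]=0xa5 [1]=0x27 (little-endian) → word 0x27a5
opcode [0+:7] = (word>>0) & 0x7f = 37  ←
tag [7+:2] = (word>>7) & 0x3 = 3
id [9+:7] = (word>>9) & 0x7f = 19

37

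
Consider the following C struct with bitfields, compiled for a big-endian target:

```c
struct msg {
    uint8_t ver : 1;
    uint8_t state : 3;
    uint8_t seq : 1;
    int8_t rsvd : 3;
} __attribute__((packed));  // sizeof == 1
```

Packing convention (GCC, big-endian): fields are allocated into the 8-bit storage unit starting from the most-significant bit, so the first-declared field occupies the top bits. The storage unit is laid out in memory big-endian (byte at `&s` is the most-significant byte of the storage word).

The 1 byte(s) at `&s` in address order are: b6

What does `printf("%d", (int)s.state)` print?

[0]=0xb6 (big-endian) → word 0xb6
ver:1 @ bit 7 → (0xb6>>7)&0x1 = 0x1
state:3 @ bit 4 → (0xb6>>4)&0x7 = 0x3  ←
seq:1 @ bit 3 → (0xb6>>3)&0x1 = 0x0
rsvd:3 @ bit 0 → (0xb6>>0)&0x7 = 0x6

3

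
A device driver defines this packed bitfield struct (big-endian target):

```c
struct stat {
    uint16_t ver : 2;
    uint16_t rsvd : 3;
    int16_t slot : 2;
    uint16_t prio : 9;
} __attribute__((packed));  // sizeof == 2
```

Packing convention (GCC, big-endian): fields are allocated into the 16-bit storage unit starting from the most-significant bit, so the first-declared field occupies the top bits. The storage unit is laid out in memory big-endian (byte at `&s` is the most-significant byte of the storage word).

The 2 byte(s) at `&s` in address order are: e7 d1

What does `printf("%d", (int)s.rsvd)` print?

[0]=0xe7 [1]=0xd1 (big-endian) → word 0xe7d1
ver:2 @ bit 14 → (0xe7d1>>14)&0x3 = 0x3
rsvd:3 @ bit 11 → (0xe7d1>>11)&0x7 = 0x4  ←
slot:2 @ bit 9 → (0xe7d1>>9)&0x3 = 0x3
prio:9 @ bit 0 → (0xe7d1>>0)&0x1ff = 0x1d1

4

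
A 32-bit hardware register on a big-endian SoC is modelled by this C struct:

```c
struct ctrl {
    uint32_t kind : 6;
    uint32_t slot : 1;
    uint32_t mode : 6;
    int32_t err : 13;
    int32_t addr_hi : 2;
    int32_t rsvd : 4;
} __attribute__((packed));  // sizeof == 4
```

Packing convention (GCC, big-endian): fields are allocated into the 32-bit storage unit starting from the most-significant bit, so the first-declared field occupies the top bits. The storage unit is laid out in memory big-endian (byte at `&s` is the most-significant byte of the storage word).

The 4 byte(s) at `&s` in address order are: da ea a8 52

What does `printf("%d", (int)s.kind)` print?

[0]=0xda [1]=0xea [2]=0xa8 [3]=0x52 (big-endian) → word 0xdaeaa852
kind:6 @ bit 26 → (0xdaeaa852>>26)&0x3f = 0x36  ←
slot:1 @ bit 25 → (0xdaeaa852>>25)&0x1 = 0x1
mode:6 @ bit 19 → (0xdaeaa852>>19)&0x3f = 0x1d
err:13 @ bit 6 → (0xdaeaa852>>6)&0x1fff = 0xaa1
addr_hi:2 @ bit 4 → (0xdaeaa852>>4)&0x3 = 0x1
rsvd:4 @ bit 0 → (0xdaeaa852>>0)&0xf = 0x2

54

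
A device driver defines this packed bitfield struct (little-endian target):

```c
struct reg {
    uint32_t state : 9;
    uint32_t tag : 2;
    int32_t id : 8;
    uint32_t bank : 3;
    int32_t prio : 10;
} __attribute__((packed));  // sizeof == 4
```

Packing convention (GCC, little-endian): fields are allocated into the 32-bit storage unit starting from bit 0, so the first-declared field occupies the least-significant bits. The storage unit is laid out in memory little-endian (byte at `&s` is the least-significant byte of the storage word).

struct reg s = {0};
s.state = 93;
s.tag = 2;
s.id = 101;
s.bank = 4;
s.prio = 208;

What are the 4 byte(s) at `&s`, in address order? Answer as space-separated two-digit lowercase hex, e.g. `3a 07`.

5d 2c 23 34

[0+:9] state=93 & 0x1ff = 0x5d; word=0x0000005d
[9+:2] tag=2 & 0x3 = 0x2; word=0x0000045d
[11+:8] id=101 & 0xff = 0x65; word=0x00032c5d
[19+:3] bank=4 & 0x7 = 0x4; word=0x00232c5d
[22+:10] prio=208 & 0x3ff = 0xd0; word=0x34232c5d
word = 0x34232c5d → little-endian bytes:
  [0]=0x5d  [1]=0x2c  [2]=0x23  [3]=0x34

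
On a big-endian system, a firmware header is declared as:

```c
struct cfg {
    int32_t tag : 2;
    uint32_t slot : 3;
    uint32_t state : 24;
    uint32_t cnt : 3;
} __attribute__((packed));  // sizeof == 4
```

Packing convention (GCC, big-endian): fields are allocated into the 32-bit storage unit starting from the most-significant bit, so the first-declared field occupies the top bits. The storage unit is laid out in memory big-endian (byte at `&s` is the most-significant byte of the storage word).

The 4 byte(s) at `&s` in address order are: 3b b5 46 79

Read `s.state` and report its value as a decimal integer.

7776463

[0]=0x3b [1]=0xb5 [2]=0x46 [3]=0x79 (big-endian) → word 0x3bb54679
tag [30+:2] = (word>>30) & 0x3 = 0
slot [27+:3] = (word>>27) & 0x7 = 7
state [3+:24] = (word>>3) & 0xffffff = 7776463  ←
cnt [0+:3] = (word>>0) & 0x7 = 1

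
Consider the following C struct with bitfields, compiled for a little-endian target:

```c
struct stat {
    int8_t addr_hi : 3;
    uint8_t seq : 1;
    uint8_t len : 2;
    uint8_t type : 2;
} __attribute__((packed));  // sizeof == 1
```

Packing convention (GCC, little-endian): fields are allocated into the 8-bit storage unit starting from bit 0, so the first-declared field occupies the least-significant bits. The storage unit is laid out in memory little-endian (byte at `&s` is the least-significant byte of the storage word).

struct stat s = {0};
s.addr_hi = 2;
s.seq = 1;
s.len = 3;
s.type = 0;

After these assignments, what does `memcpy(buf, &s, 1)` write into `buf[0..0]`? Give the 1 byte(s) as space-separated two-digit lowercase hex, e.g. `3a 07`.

addr_hi (3b) val=2 bits=0x2 at bit 0: 0x02
seq (1b) val=1 bits=0x1 at bit 3: 0x0a
len (2b) val=3 bits=0x3 at bit 4: 0x3a
type (2b) val=0 bits=0x0 at bit 6: 0x3a
word = 0x3a → little-endian bytes:
  [0]=0x3a

3a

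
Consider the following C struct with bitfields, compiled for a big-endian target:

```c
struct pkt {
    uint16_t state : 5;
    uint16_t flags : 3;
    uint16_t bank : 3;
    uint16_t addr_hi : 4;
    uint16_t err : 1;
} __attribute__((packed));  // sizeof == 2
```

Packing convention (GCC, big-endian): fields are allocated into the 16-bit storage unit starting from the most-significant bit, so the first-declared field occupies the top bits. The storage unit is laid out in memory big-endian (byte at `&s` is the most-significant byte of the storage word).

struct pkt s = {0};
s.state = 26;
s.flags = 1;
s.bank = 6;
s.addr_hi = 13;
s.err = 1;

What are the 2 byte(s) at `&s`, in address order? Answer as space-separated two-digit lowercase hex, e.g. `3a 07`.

state:5 = 26 → 0x1a << 11 → word 0xd000
flags:3 = 1 → 0x1 << 8 → word 0xd100
bank:3 = 6 → 0x6 << 5 → word 0xd1c0
addr_hi:4 = 13 → 0xd << 1 → word 0xd1da
err:1 = 1 → 0x1 << 0 → word 0xd1db
word = 0xd1db → big-endian bytes:
  [0]=0xd1  [1]=0xdb

d1 db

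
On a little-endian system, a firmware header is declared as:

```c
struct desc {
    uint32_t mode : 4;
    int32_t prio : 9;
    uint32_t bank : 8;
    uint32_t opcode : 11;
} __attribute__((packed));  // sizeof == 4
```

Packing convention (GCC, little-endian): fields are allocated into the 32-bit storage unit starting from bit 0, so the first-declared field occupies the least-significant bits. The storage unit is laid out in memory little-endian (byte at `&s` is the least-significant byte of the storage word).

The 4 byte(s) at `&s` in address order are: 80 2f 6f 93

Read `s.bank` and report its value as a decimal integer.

[0]=0x80 [1]=0x2f [2]=0x6f [3]=0x93 (little-endian) → word 0x936f2f80
mode:4 @ bit 0 → (0x936f2f80>>0)&0xf = 0x0
prio:9 @ bit 4 → (0x936f2f80>>4)&0x1ff = 0xf8
bank:8 @ bit 13 → (0x936f2f80>>13)&0xff = 0x79  ←
opcode:11 @ bit 21 → (0x936f2f80>>21)&0x7ff = 0x49b

121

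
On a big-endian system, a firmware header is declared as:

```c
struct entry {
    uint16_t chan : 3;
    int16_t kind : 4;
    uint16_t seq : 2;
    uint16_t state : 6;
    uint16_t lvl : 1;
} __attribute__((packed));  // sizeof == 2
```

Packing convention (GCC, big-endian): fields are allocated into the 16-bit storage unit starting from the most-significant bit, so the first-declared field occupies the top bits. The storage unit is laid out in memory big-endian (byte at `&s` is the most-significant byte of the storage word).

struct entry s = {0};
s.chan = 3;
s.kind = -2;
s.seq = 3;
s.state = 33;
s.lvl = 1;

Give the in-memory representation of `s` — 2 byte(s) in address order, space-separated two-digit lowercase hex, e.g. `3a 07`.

chan:3 = 3 → 0x3 << 13 → word 0x6000
kind:4 = -2 → 0xe << 9 → word 0x7c00
seq:2 = 3 → 0x3 << 7 → word 0x7d80
state:6 = 33 → 0x21 << 1 → word 0x7dc2
lvl:1 = 1 → 0x1 << 0 → word 0x7dc3
word = 0x7dc3 → big-endian bytes:
  [0]=0x7d  [1]=0xc3

7d c3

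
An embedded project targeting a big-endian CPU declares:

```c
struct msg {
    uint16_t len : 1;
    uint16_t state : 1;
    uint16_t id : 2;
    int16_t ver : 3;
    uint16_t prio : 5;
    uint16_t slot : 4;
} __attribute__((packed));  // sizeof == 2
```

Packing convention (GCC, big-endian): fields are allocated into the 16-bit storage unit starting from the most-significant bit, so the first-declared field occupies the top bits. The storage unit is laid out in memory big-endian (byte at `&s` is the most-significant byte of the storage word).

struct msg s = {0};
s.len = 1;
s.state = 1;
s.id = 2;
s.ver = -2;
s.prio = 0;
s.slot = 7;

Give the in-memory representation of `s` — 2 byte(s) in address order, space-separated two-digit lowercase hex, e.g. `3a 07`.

ec 07

[15+:1] len=1 & 0x1 = 0x1; word=0x8000
[14+:1] state=1 & 0x1 = 0x1; word=0xc000
[12+:2] id=2 & 0x3 = 0x2; word=0xe000
[9+:3] ver=-2 & 0x7 = 0x6; word=0xec00
[4+:5] prio=0 & 0x1f = 0x0; word=0xec00
[0+:4] slot=7 & 0xf = 0x7; word=0xec07
word = 0xec07 → big-endian bytes:
  [0]=0xec  [1]=0x07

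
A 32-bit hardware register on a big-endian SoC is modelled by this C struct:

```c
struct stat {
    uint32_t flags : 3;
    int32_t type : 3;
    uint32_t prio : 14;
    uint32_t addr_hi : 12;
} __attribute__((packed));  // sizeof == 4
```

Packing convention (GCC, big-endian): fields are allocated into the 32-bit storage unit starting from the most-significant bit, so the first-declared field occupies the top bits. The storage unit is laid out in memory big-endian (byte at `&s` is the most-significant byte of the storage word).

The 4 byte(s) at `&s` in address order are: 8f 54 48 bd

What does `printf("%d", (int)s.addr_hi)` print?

[0]=0x8f [1]=0x54 [2]=0x48 [3]=0xbd (big-endian) → word 0x8f5448bd
flags:3 @ bit 29 → (0x8f5448bd>>29)&0x7 = 0x4
type:3 @ bit 26 → (0x8f5448bd>>26)&0x7 = 0x3
prio:14 @ bit 12 → (0x8f5448bd>>12)&0x3fff = 0x3544
addr_hi:12 @ bit 0 → (0x8f5448bd>>0)&0xfff = 0x8bd  ←

2237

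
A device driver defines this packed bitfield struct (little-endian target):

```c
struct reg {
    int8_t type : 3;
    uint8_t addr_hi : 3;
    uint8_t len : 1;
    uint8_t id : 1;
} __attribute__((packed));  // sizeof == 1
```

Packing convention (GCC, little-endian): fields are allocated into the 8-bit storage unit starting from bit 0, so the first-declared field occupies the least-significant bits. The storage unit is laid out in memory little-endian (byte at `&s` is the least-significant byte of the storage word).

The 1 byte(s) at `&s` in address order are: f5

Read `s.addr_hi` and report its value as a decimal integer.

6

[0]=0xf5 (little-endian) → word 0xf5
type [0+:3] = (word>>0) & 0x7 = 5
addr_hi [3+:3] = (word>>3) & 0x7 = 6  ←
len [6+:1] = (word>>6) & 0x1 = 1
id [7+:1] = (word>>7) & 0x1 = 1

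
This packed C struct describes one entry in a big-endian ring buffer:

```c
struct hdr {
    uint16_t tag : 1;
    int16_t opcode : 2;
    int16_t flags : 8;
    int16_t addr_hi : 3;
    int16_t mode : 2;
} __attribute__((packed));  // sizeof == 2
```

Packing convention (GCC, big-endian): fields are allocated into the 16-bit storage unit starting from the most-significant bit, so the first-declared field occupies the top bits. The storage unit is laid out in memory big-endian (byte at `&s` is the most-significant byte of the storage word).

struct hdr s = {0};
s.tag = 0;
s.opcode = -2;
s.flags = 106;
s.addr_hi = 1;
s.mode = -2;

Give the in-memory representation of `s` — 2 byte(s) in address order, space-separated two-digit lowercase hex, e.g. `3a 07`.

4d 46

[15+:1] tag=0 & 0x1 = 0x0; word=0x0000
[13+:2] opcode=-2 & 0x3 = 0x2; word=0x4000
[5+:8] flags=106 & 0xff = 0x6a; word=0x4d40
[2+:3] addr_hi=1 & 0x7 = 0x1; word=0x4d44
[0+:2] mode=-2 & 0x3 = 0x2; word=0x4d46
word = 0x4d46 → big-endian bytes:
  [0]=0x4d  [1]=0x46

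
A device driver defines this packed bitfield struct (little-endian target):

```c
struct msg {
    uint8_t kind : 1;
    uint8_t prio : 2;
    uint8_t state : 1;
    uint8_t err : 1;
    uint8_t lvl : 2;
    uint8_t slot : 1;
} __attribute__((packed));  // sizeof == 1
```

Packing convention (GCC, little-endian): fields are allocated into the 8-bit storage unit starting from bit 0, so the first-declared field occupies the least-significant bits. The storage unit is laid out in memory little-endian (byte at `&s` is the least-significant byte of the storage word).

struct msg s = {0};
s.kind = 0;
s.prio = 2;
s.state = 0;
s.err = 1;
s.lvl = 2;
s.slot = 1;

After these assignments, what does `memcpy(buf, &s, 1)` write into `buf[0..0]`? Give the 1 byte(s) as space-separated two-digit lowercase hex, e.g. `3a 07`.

[0+:1] kind=0 & 0x1 = 0x0; word=0x00
[1+:2] prio=2 & 0x3 = 0x2; word=0x04
[3+:1] state=0 & 0x1 = 0x0; word=0x04
[4+:1] err=1 & 0x1 = 0x1; word=0x14
[5+:2] lvl=2 & 0x3 = 0x2; word=0x54
[7+:1] slot=1 & 0x1 = 0x1; word=0xd4
word = 0xd4 → little-endian bytes:
  [0]=0xd4

d4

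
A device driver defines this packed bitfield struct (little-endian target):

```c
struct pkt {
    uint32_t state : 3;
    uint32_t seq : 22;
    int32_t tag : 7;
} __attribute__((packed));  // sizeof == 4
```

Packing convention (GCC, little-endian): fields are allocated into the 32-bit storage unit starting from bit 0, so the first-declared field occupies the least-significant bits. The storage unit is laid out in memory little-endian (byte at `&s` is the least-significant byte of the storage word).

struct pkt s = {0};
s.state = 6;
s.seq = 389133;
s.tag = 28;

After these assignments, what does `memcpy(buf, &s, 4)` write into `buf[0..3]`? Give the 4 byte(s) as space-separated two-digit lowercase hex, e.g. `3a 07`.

6e 80 2f 38

[0+:3] state=6 & 0x7 = 0x6; word=0x00000006
[3+:22] seq=389133 & 0x3fffff = 0x5f00d; word=0x002f806e
[25+:7] tag=28 & 0x7f = 0x1c; word=0x382f806e
word = 0x382f806e → little-endian bytes:
  [0]=0x6e  [1]=0x80  [2]=0x2f  [3]=0x38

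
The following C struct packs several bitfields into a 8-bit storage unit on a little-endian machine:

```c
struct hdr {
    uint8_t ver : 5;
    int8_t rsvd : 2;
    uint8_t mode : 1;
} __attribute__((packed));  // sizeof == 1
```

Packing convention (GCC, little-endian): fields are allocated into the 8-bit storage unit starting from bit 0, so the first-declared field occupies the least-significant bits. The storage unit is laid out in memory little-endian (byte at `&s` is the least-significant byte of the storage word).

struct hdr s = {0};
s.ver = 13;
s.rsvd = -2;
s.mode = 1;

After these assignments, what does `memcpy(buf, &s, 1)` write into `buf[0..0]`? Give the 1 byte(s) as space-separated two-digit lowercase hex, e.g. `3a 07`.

cd

[0+:5] ver=13 & 0x1f = 0xd; word=0x0d
[5+:2] rsvd=-2 & 0x3 = 0x2; word=0x4d
[7+:1] mode=1 & 0x1 = 0x1; word=0xcd
word = 0xcd → little-endian bytes:
  [0]=0xcd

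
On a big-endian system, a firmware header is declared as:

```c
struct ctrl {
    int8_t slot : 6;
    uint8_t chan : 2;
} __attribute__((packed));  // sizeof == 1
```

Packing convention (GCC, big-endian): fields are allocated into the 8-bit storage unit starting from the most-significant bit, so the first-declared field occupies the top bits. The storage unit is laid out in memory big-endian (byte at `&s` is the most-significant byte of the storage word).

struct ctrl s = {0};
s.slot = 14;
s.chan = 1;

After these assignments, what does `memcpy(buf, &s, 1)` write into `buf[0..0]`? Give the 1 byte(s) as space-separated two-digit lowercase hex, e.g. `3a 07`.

39

[2+:6] slot=14 & 0x3f = 0xe; word=0x38
[0+:2] chan=1 & 0x3 = 0x1; word=0x39
word = 0x39 → big-endian bytes:
  [0]=0x39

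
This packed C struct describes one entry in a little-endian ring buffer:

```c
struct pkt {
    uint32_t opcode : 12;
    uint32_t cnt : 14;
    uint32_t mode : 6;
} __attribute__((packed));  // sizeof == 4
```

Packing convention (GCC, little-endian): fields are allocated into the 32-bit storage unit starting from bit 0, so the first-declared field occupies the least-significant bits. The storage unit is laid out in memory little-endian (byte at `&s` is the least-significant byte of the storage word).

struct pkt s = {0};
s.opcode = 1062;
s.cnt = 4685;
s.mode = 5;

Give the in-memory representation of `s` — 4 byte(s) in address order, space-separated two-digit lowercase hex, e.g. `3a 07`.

opcode (12b) val=1062 bits=0x426 at bit 0: 0x00000426
cnt (14b) val=4685 bits=0x124d at bit 12: 0x0124d426
mode (6b) val=5 bits=0x5 at bit 26: 0x1524d426
word = 0x1524d426 → little-endian bytes:
  [0]=0x26  [1]=0xd4  [2]=0x24  [3]=0x15

26 d4 24 15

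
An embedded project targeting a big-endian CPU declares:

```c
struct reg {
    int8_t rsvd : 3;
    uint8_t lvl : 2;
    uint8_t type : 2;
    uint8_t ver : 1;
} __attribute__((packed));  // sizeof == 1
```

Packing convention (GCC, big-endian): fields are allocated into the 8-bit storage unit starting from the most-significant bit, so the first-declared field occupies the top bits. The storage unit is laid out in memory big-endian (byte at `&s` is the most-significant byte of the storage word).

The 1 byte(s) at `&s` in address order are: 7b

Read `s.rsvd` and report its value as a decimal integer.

3

[0]=0x7b (big-endian) → word 0x7b
rsvd:3 @ bit 5 → (0x7b>>5)&0x7 = 0x3  ←
lvl:2 @ bit 3 → (0x7b>>3)&0x3 = 0x3
type:2 @ bit 1 → (0x7b>>1)&0x3 = 0x1
ver:1 @ bit 0 → (0x7b>>0)&0x1 = 0x1
rsvd signed 3b, MSB=0: value = 3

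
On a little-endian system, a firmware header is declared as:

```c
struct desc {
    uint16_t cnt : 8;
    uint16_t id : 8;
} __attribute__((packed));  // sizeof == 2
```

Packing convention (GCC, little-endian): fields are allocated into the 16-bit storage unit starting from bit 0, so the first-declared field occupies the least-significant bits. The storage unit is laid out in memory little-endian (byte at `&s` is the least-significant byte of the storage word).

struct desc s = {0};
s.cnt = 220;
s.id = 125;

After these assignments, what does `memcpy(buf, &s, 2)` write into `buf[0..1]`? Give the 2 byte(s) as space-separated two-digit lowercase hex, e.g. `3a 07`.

dc 7d

[0+:8] cnt=220 & 0xff = 0xdc; word=0x00dc
[8+:8] id=125 & 0xff = 0x7d; word=0x7ddc
word = 0x7ddc → little-endian bytes:
  [0]=0xdc  [1]=0x7d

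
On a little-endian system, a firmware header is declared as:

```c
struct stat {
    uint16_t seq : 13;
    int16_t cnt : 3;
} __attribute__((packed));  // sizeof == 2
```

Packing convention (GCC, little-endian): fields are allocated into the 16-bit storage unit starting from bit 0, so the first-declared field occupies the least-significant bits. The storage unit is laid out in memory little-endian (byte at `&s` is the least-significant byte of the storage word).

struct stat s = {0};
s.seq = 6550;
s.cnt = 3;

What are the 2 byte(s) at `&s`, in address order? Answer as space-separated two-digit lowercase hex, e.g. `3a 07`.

seq (13b) val=6550 bits=0x1996 at bit 0: 0x1996
cnt (3b) val=3 bits=0x3 at bit 13: 0x7996
word = 0x7996 → little-endian bytes:
  [0]=0x96  [1]=0x79

96 79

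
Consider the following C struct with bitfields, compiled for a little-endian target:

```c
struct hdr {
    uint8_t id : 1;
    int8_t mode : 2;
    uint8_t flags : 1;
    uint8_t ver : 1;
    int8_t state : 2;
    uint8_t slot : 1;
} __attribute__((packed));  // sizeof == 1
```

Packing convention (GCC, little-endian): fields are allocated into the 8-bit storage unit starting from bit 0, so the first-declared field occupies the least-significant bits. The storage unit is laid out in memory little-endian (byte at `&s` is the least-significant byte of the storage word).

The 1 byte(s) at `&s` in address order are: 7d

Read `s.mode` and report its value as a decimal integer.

-2

[0]=0x7d (little-endian) → word 0x7d
id:1 @ bit 0 → (0x7d>>0)&0x1 = 0x1
mode:2 @ bit 1 → (0x7d>>1)&0x3 = 0x2  ←
flags:1 @ bit 3 → (0x7d>>3)&0x1 = 0x1
ver:1 @ bit 4 → (0x7d>>4)&0x1 = 0x1
state:2 @ bit 5 → (0x7d>>5)&0x3 = 0x3
slot:1 @ bit 7 → (0x7d>>7)&0x1 = 0x0
mode signed 2b, MSB=1: 2 - 4 = -2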